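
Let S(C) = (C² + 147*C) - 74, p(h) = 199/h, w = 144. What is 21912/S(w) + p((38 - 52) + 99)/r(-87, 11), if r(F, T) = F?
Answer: 15371507/30933285 ≈ 0.49692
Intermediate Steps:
S(C) = -74 + C² + 147*C
21912/S(w) + p((38 - 52) + 99)/r(-87, 11) = 21912/(-74 + 144² + 147*144) + (199/((38 - 52) + 99))/(-87) = 21912/(-74 + 20736 + 21168) + (199/(-14 + 99))*(-1/87) = 21912/41830 + (199/85)*(-1/87) = 21912*(1/41830) + (199*(1/85))*(-1/87) = 10956/20915 + (199/85)*(-1/87) = 10956/20915 - 199/7395 = 15371507/30933285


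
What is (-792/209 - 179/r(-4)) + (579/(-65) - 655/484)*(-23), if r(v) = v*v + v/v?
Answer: 2252660419/10161580 ≈ 221.68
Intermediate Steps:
r(v) = 1 + v² (r(v) = v² + 1 = 1 + v²)
(-792/209 - 179/r(-4)) + (579/(-65) - 655/484)*(-23) = (-792/209 - 179/(1 + (-4)²)) + (579/(-65) - 655/484)*(-23) = (-792*1/209 - 179/(1 + 16)) + (579*(-1/65) - 655*1/484)*(-23) = (-72/19 - 179/17) + (-579/65 - 655/484)*(-23) = (-72/19 - 179*1/17) - 322811/31460*(-23) = (-72/19 - 179/17) + 7424653/31460 = -4625/323 + 7424653/31460 = 2252660419/10161580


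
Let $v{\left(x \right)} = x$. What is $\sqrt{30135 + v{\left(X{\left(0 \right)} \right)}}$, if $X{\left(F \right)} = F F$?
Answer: $7 \sqrt{615} \approx 173.59$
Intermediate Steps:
$X{\left(F \right)} = F^{2}$
$\sqrt{30135 + v{\left(X{\left(0 \right)} \right)}} = \sqrt{30135 + 0^{2}} = \sqrt{30135 + 0} = \sqrt{30135} = 7 \sqrt{615}$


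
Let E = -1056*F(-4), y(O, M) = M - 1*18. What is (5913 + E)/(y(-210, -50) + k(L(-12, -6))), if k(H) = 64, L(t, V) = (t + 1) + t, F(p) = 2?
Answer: -3801/4 ≈ -950.25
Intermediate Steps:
y(O, M) = -18 + M (y(O, M) = M - 18 = -18 + M)
L(t, V) = 1 + 2*t (L(t, V) = (1 + t) + t = 1 + 2*t)
E = -2112 (E = -1056*2 = -2112)
(5913 + E)/(y(-210, -50) + k(L(-12, -6))) = (5913 - 2112)/((-18 - 50) + 64) = 3801/(-68 + 64) = 3801/(-4) = 3801*(-¼) = -3801/4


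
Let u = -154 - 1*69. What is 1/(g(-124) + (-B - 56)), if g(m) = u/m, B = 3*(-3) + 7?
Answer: -124/6473 ≈ -0.019156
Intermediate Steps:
B = -2 (B = -9 + 7 = -2)
u = -223 (u = -154 - 69 = -223)
g(m) = -223/m
1/(g(-124) + (-B - 56)) = 1/(-223/(-124) + (-1*(-2) - 56)) = 1/(-223*(-1/124) + (2 - 56)) = 1/(223/124 - 54) = 1/(-6473/124) = -124/6473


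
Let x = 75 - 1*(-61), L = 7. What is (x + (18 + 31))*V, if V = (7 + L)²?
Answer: 36260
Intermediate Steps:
V = 196 (V = (7 + 7)² = 14² = 196)
x = 136 (x = 75 + 61 = 136)
(x + (18 + 31))*V = (136 + (18 + 31))*196 = (136 + 49)*196 = 185*196 = 36260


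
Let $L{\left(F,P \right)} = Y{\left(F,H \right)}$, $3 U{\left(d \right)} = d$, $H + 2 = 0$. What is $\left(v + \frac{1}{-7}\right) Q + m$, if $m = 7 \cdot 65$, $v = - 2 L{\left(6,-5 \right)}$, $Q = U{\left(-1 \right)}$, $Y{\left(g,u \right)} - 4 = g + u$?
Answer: $\frac{9668}{21} \approx 460.38$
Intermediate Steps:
$H = -2$ ($H = -2 + 0 = -2$)
$Y{\left(g,u \right)} = 4 + g + u$ ($Y{\left(g,u \right)} = 4 + \left(g + u\right) = 4 + g + u$)
$U{\left(d \right)} = \frac{d}{3}$
$Q = - \frac{1}{3}$ ($Q = \frac{1}{3} \left(-1\right) = - \frac{1}{3} \approx -0.33333$)
$L{\left(F,P \right)} = 2 + F$ ($L{\left(F,P \right)} = 4 + F - 2 = 2 + F$)
$v = -16$ ($v = - 2 \left(2 + 6\right) = \left(-2\right) 8 = -16$)
$m = 455$
$\left(v + \frac{1}{-7}\right) Q + m = \left(-16 + \frac{1}{-7}\right) \left(- \frac{1}{3}\right) + 455 = \left(-16 - \frac{1}{7}\right) \left(- \frac{1}{3}\right) + 455 = \left(- \frac{113}{7}\right) \left(- \frac{1}{3}\right) + 455 = \frac{113}{21} + 455 = \frac{9668}{21}$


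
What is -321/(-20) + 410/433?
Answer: 147193/8660 ≈ 16.997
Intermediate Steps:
-321/(-20) + 410/433 = -321*(-1/20) + 410*(1/433) = 321/20 + 410/433 = 147193/8660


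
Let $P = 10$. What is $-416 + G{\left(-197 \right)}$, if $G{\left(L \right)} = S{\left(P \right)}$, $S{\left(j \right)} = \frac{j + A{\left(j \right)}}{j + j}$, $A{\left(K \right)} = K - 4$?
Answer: $- \frac{2076}{5} \approx -415.2$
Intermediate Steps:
$A{\left(K \right)} = -4 + K$
$S{\left(j \right)} = \frac{-4 + 2 j}{2 j}$ ($S{\left(j \right)} = \frac{j + \left(-4 + j\right)}{j + j} = \frac{-4 + 2 j}{2 j}$)
$G{\left(L \right)} = \frac{4}{5}$ ($G{\left(L \right)} = \frac{-2 + 10}{10} = \frac{1}{10} \cdot 8 = \frac{4}{5}$)
$-416 + G{\left(-197 \right)} = -416 + \frac{4}{5} = - \frac{2076}{5}$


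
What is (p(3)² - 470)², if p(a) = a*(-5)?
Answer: 60025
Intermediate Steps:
p(a) = -5*a
(p(3)² - 470)² = ((-5*3)² - 470)² = ((-15)² - 470)² = (225 - 470)² = (-245)² = 60025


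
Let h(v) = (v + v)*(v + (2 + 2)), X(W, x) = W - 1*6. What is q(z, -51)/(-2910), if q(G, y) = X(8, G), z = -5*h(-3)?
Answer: -1/1455 ≈ -0.00068729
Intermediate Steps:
X(W, x) = -6 + W (X(W, x) = W - 6 = -6 + W)
h(v) = 2*v*(4 + v) (h(v) = (2*v)*(v + 4) = (2*v)*(4 + v) = 2*v*(4 + v))
z = 30 (z = -10*(-3)*(4 - 3) = -10*(-3) = -5*(-6) = 30)
q(G, y) = 2 (q(G, y) = -6 + 8 = 2)
q(z, -51)/(-2910) = 2/(-2910) = 2*(-1/2910) = -1/1455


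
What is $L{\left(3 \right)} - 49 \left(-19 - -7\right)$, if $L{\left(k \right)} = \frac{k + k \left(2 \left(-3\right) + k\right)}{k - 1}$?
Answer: $585$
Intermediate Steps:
$L{\left(k \right)} = \frac{k + k \left(-6 + k\right)}{-1 + k}$
$L{\left(3 \right)} - 49 \left(-19 - -7\right) = \frac{3 \left(-5 + 3\right)}{-1 + 3} - 49 \left(-19 - -7\right) = 3 \cdot \frac{1}{2} \left(-2\right) - 49 \left(-19 + 7\right) = 3 \cdot \frac{1}{2} \left(-2\right) - -588 = -3 + 588 = 585$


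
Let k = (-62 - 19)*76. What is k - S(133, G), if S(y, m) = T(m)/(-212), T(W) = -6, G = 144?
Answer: -652539/106 ≈ -6156.0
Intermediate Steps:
S(y, m) = 3/106 (S(y, m) = -6/(-212) = -6*(-1/212) = 3/106)
k = -6156 (k = -81*76 = -6156)
k - S(133, G) = -6156 - 1*3/106 = -6156 - 3/106 = -652539/106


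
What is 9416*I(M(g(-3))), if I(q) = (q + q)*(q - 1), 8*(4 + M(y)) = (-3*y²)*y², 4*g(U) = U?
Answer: 104075171585/262144 ≈ 3.9702e+5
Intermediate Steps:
g(U) = U/4
M(y) = -4 - 3*y⁴/8 (M(y) = -4 + ((-3*y²)*y²)/8 = -4 + (-3*y⁴)/8 = -4 - 3*y⁴/8)
I(q) = 2*q*(-1 + q) (I(q) = (2*q)*(-1 + q) = 2*q*(-1 + q))
9416*I(M(g(-3))) = 9416*(2*(-4 - 3*((¼)*(-3))⁴/8)*(-1 + (-4 - 3*((¼)*(-3))⁴/8))) = 9416*(2*(-4 - 3*(-¾)⁴/8)*(-1 + (-4 - 3*(-¾)⁴/8))) = 9416*(2*(-4 - 3/8*81/256)*(-1 + (-4 - 3/8*81/256))) = 9416*(2*(-4 - 243/2048)*(-1 + (-4 - 243/2048))) = 9416*(2*(-8435/2048)*(-1 - 8435/2048)) = 9416*(2*(-8435/2048)*(-10483/2048)) = 9416*(88424105/2097152) = 104075171585/262144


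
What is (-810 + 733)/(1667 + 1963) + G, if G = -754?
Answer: -248827/330 ≈ -754.02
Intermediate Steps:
(-810 + 733)/(1667 + 1963) + G = (-810 + 733)/(1667 + 1963) - 754 = -77/3630 - 754 = -77*1/3630 - 754 = -7/330 - 754 = -248827/330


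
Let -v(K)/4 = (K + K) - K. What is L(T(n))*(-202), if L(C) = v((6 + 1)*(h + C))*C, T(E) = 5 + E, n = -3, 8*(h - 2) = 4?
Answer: 50904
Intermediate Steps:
h = 5/2 (h = 2 + (1/8)*4 = 2 + 1/2 = 5/2 ≈ 2.5000)
v(K) = -4*K (v(K) = -4*((K + K) - K) = -4*(2*K - K) = -4*K)
L(C) = C*(-70 - 28*C) (L(C) = (-4*(6 + 1)*(5/2 + C))*C = (-28*(5/2 + C))*C = (-4*(35/2 + 7*C))*C = (-70 - 28*C)*C = C*(-70 - 28*C))
L(T(n))*(-202) = -14*(5 - 3)*(5 + 2*(5 - 3))*(-202) = -14*2*(5 + 2*2)*(-202) = -14*2*(5 + 4)*(-202) = -14*2*9*(-202) = -252*(-202) = 50904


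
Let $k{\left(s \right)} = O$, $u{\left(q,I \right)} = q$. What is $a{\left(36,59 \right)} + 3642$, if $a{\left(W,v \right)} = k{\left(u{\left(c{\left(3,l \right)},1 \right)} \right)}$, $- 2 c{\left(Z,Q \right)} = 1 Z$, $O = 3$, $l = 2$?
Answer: $3645$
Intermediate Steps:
$c{\left(Z,Q \right)} = - \frac{Z}{2}$ ($c{\left(Z,Q \right)} = - \frac{1 Z}{2} = - \frac{Z}{2}$)
$k{\left(s \right)} = 3$
$a{\left(W,v \right)} = 3$
$a{\left(36,59 \right)} + 3642 = 3 + 3642 = 3645$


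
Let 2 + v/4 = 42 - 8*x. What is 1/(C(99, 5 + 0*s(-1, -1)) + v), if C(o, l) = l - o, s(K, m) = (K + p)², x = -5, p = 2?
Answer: 1/226 ≈ 0.0044248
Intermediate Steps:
s(K, m) = (2 + K)² (s(K, m) = (K + 2)² = (2 + K)²)
v = 320 (v = -8 + 4*(42 - 8*(-5)) = -8 + 4*(42 + 40) = -8 + 4*82 = -8 + 328 = 320)
1/(C(99, 5 + 0*s(-1, -1)) + v) = 1/(((5 + 0*(2 - 1)²) - 1*99) + 320) = 1/(((5 + 0*1²) - 99) + 320) = 1/(((5 + 0*1) - 99) + 320) = 1/(((5 + 0) - 99) + 320) = 1/((5 - 99) + 320) = 1/(-94 + 320) = 1/226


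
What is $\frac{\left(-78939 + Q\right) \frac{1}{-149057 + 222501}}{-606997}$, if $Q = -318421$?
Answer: $\frac{99340}{11145071917} \approx 8.9134 \cdot 10^{-6}$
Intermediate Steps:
$\frac{\left(-78939 + Q\right) \frac{1}{-149057 + 222501}}{-606997} = \frac{\left(-78939 - 318421\right) \frac{1}{-149057 + 222501}}{-606997} = - \frac{397360}{73444} \left(- \frac{1}{606997}\right) = \left(-397360\right) \frac{1}{73444} \left(- \frac{1}{606997}\right) = \left(- \frac{99340}{18361}\right) \left(- \frac{1}{606997}\right) = \frac{99340}{11145071917}$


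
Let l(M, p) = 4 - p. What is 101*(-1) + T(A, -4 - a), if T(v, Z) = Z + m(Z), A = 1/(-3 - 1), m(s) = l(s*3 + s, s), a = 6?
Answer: -97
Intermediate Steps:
m(s) = 4 - s
A = -¼ (A = 1/(-4) = -¼ ≈ -0.25000)
T(v, Z) = 4 (T(v, Z) = Z + (4 - Z) = 4)
101*(-1) + T(A, -4 - a) = 101*(-1) + 4 = -101 + 4 = -97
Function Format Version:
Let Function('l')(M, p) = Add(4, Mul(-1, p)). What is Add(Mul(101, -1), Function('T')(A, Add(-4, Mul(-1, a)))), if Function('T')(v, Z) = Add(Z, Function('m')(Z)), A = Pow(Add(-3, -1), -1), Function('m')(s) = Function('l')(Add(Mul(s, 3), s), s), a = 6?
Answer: -97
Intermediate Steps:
Function('m')(s) = Add(4, Mul(-1, s))
A = Rational(-1, 4) (A = Pow(-4, -1) = Rational(-1, 4) ≈ -0.25000)
Function('T')(v, Z) = 4 (Function('T')(v, Z) = Add(Z, Add(4, Mul(-1, Z))) = 4)
Add(Mul(101, -1), Function('T')(A, Add(-4, Mul(-1, a)))) = Add(Mul(101, -1), 4) = Add(-101, 4) = -97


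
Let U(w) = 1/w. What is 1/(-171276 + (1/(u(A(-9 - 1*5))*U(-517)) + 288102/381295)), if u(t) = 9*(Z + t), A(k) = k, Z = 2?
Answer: -41179860/7052893456829 ≈ -5.8387e-6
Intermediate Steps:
u(t) = 18 + 9*t (u(t) = 9*(2 + t) = 18 + 9*t)
1/(-171276 + (1/(u(A(-9 - 1*5))*U(-517)) + 288102/381295)) = 1/(-171276 + (1/((18 + 9*(-9 - 1*5))*(1/(-517))) + 288102/381295)) = 1/(-171276 + (1/((18 + 9*(-9 - 5))*(-1/517)) + 288102*(1/381295))) = 1/(-171276 + (-517/(18 + 9*(-14)) + 288102/381295)) = 1/(-171276 + (-517/(18 - 126) + 288102/381295)) = 1/(-171276 + (-517/(-108) + 288102/381295)) = 1/(-171276 + (-1/108*(-517) + 288102/381295)) = 1/(-171276 + (517/108 + 288102/381295)) = 1/(-171276 + 228244531/41179860) = 1/(-7052893456829/41179860) = -41179860/7052893456829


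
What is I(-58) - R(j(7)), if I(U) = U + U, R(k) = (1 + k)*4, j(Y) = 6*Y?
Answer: -288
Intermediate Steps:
R(k) = 4 + 4*k
I(U) = 2*U
I(-58) - R(j(7)) = 2*(-58) - (4 + 4*(6*7)) = -116 - (4 + 4*42) = -116 - (4 + 168) = -116 - 1*172 = -116 - 172 = -288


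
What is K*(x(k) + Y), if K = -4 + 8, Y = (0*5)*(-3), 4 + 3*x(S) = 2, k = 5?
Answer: -8/3 ≈ -2.6667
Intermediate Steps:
x(S) = -⅔ (x(S) = -4/3 + (⅓)*2 = -4/3 + ⅔ = -⅔)
Y = 0 (Y = 0*(-3) = 0)
K = 4
K*(x(k) + Y) = 4*(-⅔ + 0) = 4*(-⅔) = -8/3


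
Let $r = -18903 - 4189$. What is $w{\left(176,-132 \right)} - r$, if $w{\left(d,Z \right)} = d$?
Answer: $23268$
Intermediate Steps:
$r = -23092$
$w{\left(176,-132 \right)} - r = 176 - -23092 = 176 + 23092 = 23268$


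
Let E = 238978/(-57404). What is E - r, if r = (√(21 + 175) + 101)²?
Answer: -379703439/28702 ≈ -13229.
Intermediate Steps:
E = -119489/28702 (E = 238978*(-1/57404) = -119489/28702 ≈ -4.1631)
r = 13225 (r = (√196 + 101)² = (14 + 101)² = 115² = 13225)
E - r = -119489/28702 - 1*13225 = -119489/28702 - 13225 = -379703439/28702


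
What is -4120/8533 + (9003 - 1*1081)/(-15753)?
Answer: -132500786/134420349 ≈ -0.98572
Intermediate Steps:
-4120/8533 + (9003 - 1*1081)/(-15753) = -4120*1/8533 + (9003 - 1081)*(-1/15753) = -4120/8533 + 7922*(-1/15753) = -4120/8533 - 7922/15753 = -132500786/134420349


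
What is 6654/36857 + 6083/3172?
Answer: 245307619/116910404 ≈ 2.0983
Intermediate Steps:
6654/36857 + 6083/3172 = 245307619/116910404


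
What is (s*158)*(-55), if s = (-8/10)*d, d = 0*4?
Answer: 0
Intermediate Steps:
d = 0
s = 0 (s = -8/10*0 = -8*1/10*0 = -4/5*0 = 0)
(s*158)*(-55) = (0*158)*(-55) = 0*(-55) = 0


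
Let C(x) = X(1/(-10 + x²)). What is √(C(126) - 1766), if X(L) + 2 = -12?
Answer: 2*I*√445 ≈ 42.19*I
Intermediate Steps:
X(L) = -14 (X(L) = -2 - 12 = -14)
C(x) = -14
√(C(126) - 1766) = √(-14 - 1766) = √(-1780) = 2*I*√445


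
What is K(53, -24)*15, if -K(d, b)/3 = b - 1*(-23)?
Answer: 45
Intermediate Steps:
K(d, b) = -69 - 3*b (K(d, b) = -3*(b - 1*(-23)) = -3*(b + 23) = -3*(23 + b) = -69 - 3*b)
K(53, -24)*15 = (-69 - 3*(-24))*15 = (-69 + 72)*15 = 3*15 = 45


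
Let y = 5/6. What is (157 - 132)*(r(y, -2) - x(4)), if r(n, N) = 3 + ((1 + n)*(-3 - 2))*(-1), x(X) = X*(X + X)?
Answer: -2975/6 ≈ -495.83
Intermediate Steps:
x(X) = 2*X**2 (x(X) = X*(2*X) = 2*X**2)
y = 5/6 (y = 5*(1/6) = 5/6 ≈ 0.83333)
r(n, N) = 8 + 5*n (r(n, N) = 3 + ((1 + n)*(-5))*(-1) = 3 + (-5 - 5*n)*(-1) = 3 + (5 + 5*n) = 8 + 5*n)
(157 - 132)*(r(y, -2) - x(4)) = (157 - 132)*((8 + 5*(5/6)) - 2*4**2) = 25*((8 + 25/6) - 2*16) = 25*(73/6 - 1*32) = 25*(73/6 - 32) = 25*(-119/6) = -2975/6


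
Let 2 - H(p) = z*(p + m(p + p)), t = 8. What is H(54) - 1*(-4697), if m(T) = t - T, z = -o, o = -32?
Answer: 6171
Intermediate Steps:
z = 32 (z = -1*(-32) = 32)
m(T) = 8 - T
H(p) = -254 + 32*p (H(p) = 2 - 32*(p + (8 - (p + p))) = 2 - 32*(p + (8 - 2*p)) = 2 - 32*(8 - p) = 2 - (256 - 32*p) = 2 + (-256 + 32*p) = -254 + 32*p)
H(54) - 1*(-4697) = (-254 + 32*54) - 1*(-4697) = (-254 + 1728) + 4697 = 1474 + 4697 = 6171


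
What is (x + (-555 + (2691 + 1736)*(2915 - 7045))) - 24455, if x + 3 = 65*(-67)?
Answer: -18312878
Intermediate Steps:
x = -4358 (x = -3 + 65*(-67) = -3 - 4355 = -4358)
(x + (-555 + (2691 + 1736)*(2915 - 7045))) - 24455 = (-4358 + (-555 + (2691 + 1736)*(2915 - 7045))) - 24455 = (-4358 + (-555 + 4427*(-4130))) - 24455 = (-4358 + (-555 - 18283510)) - 24455 = (-4358 - 18284065) - 24455 = -18288423 - 24455 = -18312878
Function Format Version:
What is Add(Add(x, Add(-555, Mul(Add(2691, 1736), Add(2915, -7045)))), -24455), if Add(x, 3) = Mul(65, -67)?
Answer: -18312878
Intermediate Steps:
x = -4358 (x = Add(-3, Mul(65, -67)) = Add(-3, -4355) = -4358)
Add(Add(x, Add(-555, Mul(Add(2691, 1736), Add(2915, -7045)))), -24455) = Add(Add(-4358, Add(-555, Mul(Add(2691, 1736), Add(2915, -7045)))), -24455) = Add(Add(-4358, Add(-555, Mul(4427, -4130))), -24455) = Add(Add(-4358, Add(-555, -18283510)), -24455) = Add(Add(-4358, -18284065), -24455) = Add(-18288423, -24455) = -18312878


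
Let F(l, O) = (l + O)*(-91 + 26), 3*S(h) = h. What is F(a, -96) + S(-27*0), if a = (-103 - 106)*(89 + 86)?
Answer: 2383615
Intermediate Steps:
S(h) = h/3
a = -36575 (a = -209*175 = -36575)
F(l, O) = -65*O - 65*l (F(l, O) = (O + l)*(-65) = -65*O - 65*l)
F(a, -96) + S(-27*0) = (-65*(-96) - 65*(-36575)) + (-27*0)/3 = (6240 + 2377375) + (1/3)*0 = 2383615 + 0 = 2383615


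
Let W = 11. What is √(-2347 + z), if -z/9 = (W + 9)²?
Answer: I*√5947 ≈ 77.117*I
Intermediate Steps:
z = -3600 (z = -9*(11 + 9)² = -9*20² = -9*400 = -3600)
√(-2347 + z) = √(-2347 - 3600) = √(-5947) = I*√5947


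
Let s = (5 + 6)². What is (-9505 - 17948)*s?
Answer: -3321813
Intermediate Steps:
s = 121 (s = 11² = 121)
(-9505 - 17948)*s = (-9505 - 17948)*121 = -27453*121 = -3321813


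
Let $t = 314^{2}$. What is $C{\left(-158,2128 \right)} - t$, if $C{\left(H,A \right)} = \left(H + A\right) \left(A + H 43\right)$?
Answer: $-9290616$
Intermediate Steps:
$C{\left(H,A \right)} = \left(A + H\right) \left(A + 43 H\right)$
$t = 98596$
$C{\left(-158,2128 \right)} - t = \left(2128^{2} + 43 \left(-158\right)^{2} + 44 \cdot 2128 \left(-158\right)\right) - 98596 = \left(4528384 + 43 \cdot 24964 - 14793856\right) - 98596 = \left(4528384 + 1073452 - 14793856\right) - 98596 = -9192020 - 98596 = -9290616$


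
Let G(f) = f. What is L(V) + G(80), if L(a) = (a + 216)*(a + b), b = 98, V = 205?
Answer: 127643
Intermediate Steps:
L(a) = (98 + a)*(216 + a) (L(a) = (a + 216)*(a + 98) = (216 + a)*(98 + a) = (98 + a)*(216 + a))
L(V) + G(80) = (21168 + 205**2 + 314*205) + 80 = (21168 + 42025 + 64370) + 80 = 127563 + 80 = 127643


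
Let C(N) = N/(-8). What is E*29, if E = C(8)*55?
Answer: -1595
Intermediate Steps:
C(N) = -N/8 (C(N) = N*(-⅛) = -N/8)
E = -55 (E = -⅛*8*55 = -1*55 = -55)
E*29 = -55*29 = -1595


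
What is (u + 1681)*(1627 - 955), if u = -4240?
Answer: -1719648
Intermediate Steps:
(u + 1681)*(1627 - 955) = (-4240 + 1681)*(1627 - 955) = -2559*672 = -1719648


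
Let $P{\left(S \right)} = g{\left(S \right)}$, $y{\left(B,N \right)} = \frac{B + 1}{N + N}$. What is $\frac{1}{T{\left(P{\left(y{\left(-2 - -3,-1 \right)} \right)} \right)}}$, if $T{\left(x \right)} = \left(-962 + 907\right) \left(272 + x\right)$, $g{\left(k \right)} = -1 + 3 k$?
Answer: $- \frac{1}{14740} \approx -6.7843 \cdot 10^{-5}$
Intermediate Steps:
$y{\left(B,N \right)} = \frac{1 + B}{2 N}$
$P{\left(S \right)} = -1 + 3 S$
$T{\left(x \right)} = -14960 - 55 x$ ($T{\left(x \right)} = - 55 \left(272 + x\right) = -14960 - 55 x$)
$\frac{1}{T{\left(P{\left(y{\left(-2 - -3,-1 \right)} \right)} \right)}} = \frac{1}{-14960 - 55 \left(-1 + 3 \frac{1 - -1}{2 \left(-1\right)}\right)} = \frac{1}{-14960 - 55 \left(-1 + 3 \cdot \frac{1}{2} \left(-1\right) \left(1 + \left(-2 + 3\right)\right)\right)} = \frac{1}{-14960 - 55 \left(-1 + 3 \cdot \frac{1}{2} \left(-1\right) \left(1 + 1\right)\right)} = \frac{1}{-14960 - 55 \left(-1 + 3 \cdot \frac{1}{2} \left(-1\right) 2\right)} = \frac{1}{-14960 - 55 \left(-1 + 3 \left(-1\right)\right)} = \frac{1}{-14960 - 55 \left(-1 - 3\right)} = \frac{1}{-14960 - -220} = \frac{1}{-14960 + 220} = \frac{1}{-14740} = - \frac{1}{14740}$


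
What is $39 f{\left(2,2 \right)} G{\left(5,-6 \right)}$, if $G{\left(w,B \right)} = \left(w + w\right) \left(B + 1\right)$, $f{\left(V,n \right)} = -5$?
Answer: $9750$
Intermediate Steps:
$G{\left(w,B \right)} = 2 w \left(1 + B\right)$
$39 f{\left(2,2 \right)} G{\left(5,-6 \right)} = 39 \left(-5\right) 2 \cdot 5 \left(1 - 6\right) = - 195 \cdot 2 \cdot 5 \left(-5\right) = \left(-195\right) \left(-50\right) = 9750$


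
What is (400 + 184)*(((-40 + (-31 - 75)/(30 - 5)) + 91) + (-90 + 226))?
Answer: 2668296/25 ≈ 1.0673e+5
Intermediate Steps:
(400 + 184)*(((-40 + (-31 - 75)/(30 - 5)) + 91) + (-90 + 226)) = 584*(((-40 - 106/25) + 91) + 136) = 584*((-1106/25 + 91) + 136) = 584*(1169/25 + 136) = 584*(4569/25) = 2668296/25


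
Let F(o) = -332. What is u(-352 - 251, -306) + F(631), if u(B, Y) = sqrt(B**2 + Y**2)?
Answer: -332 + 9*sqrt(5645) ≈ 344.20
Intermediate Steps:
u(-352 - 251, -306) + F(631) = sqrt((-352 - 251)**2 + (-306)**2) - 332 = sqrt((-603)**2 + 93636) - 332 = sqrt(363609 + 93636) - 332 = sqrt(457245) - 332 = 9*sqrt(5645) - 332 = -332 + 9*sqrt(5645)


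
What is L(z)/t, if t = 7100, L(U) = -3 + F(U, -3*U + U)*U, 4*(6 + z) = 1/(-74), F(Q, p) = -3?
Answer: 4443/2101600 ≈ 0.0021141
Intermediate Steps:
z = -1777/296 (z = -6 + (¼)/(-74) = -6 + (¼)*(-1/74) = -6 - 1/296 = -1777/296 ≈ -6.0034)
L(U) = -3 - 3*U
L(z)/t = (-3 - 3*(-1777/296))/7100 = (-3 + 5331/296)*(1/7100) = (4443/296)*(1/7100) = 4443/2101600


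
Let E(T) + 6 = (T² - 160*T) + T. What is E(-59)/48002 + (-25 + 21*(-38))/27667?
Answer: 158090653/664035667 ≈ 0.23808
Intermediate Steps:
E(T) = -6 + T² - 159*T (E(T) = -6 + ((T² - 160*T) + T) = -6 + (T² - 159*T) = -6 + T² - 159*T)
E(-59)/48002 + (-25 + 21*(-38))/27667 = (-6 + (-59)² - 159*(-59))/48002 + (-25 + 21*(-38))/27667 = (-6 + 3481 + 9381)*(1/48002) + (-25 - 798)*(1/27667) = 12856*(1/48002) - 823*1/27667 = 6428/24001 - 823/27667 = 158090653/664035667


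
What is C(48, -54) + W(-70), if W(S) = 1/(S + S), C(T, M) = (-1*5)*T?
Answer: -33601/140 ≈ -240.01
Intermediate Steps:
C(T, M) = -5*T
W(S) = 1/(2*S)
C(48, -54) + W(-70) = -5*48 + (½)/(-70) = -240 + (½)*(-1/70) = -240 - 1/140 = -33601/140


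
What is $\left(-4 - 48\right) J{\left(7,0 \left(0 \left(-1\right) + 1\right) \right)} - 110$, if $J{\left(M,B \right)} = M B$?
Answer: $-110$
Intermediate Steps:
$J{\left(M,B \right)} = B M$
$\left(-4 - 48\right) J{\left(7,0 \left(0 \left(-1\right) + 1\right) \right)} - 110 = \left(-4 - 48\right) 0 \left(0 \left(-1\right) + 1\right) 7 - 110 = - 52 \cdot 0 \left(0 + 1\right) 7 - 110 = - 52 \cdot 0 \cdot 1 \cdot 7 - 110 = - 52 \cdot 0 \cdot 7 - 110 = \left(-52\right) 0 - 110 = 0 - 110 = -110$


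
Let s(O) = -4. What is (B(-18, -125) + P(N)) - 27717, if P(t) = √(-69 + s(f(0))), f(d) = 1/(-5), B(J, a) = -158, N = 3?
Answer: -27875 + I*√73 ≈ -27875.0 + 8.544*I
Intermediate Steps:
f(d) = -⅕
P(t) = I*√73 (P(t) = √(-69 - 4) = √(-73) = I*√73)
(B(-18, -125) + P(N)) - 27717 = (-158 + I*√73) - 27717 = -27875 + I*√73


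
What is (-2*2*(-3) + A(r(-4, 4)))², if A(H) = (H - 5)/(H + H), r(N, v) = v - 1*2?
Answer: 2025/16 ≈ 126.56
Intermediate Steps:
r(N, v) = -2 + v (r(N, v) = v - 2 = -2 + v)
A(H) = (-5 + H)/(2*H) (A(H) = (-5 + H)/((2*H)) = (-5 + H)*(1/(2*H)) = (-5 + H)/(2*H))
(-2*2*(-3) + A(r(-4, 4)))² = (-2*2*(-3) + (-5 + (-2 + 4))/(2*(-2 + 4)))² = (-4*(-3) + (½)*(-5 + 2)/2)² = (12 + (½)*(½)*(-3))² = (12 - ¾)² = (45/4)² = 2025/16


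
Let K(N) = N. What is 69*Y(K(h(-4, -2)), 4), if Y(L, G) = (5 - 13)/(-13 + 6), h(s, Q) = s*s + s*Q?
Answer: 552/7 ≈ 78.857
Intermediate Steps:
h(s, Q) = s² + Q*s
Y(L, G) = 8/7 (Y(L, G) = -8/(-7) = -8*(-⅐) = 8/7)
69*Y(K(h(-4, -2)), 4) = 69*(8/7) = 552/7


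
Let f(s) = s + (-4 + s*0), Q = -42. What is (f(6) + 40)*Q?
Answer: -1764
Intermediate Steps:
f(s) = -4 + s (f(s) = s + (-4 + 0) = s - 4 = -4 + s)
(f(6) + 40)*Q = ((-4 + 6) + 40)*(-42) = (2 + 40)*(-42) = 42*(-42) = -1764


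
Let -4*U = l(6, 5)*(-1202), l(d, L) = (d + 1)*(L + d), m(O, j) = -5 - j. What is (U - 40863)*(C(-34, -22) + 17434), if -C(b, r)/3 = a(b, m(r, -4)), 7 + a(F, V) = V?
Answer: -309434321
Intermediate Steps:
l(d, L) = (1 + d)*(L + d)
a(F, V) = -7 + V
C(b, r) = 24 (C(b, r) = -3*(-7 + (-5 - 1*(-4))) = -3*(-7 + (-5 + 4)) = -3*(-7 - 1) = -3*(-8) = 24)
U = 46277/2 (U = -(5 + 6 + 6² + 5*6)*(-1202)/4 = -(5 + 6 + 36 + 30)*(-1202)/4 = -77*(-1202)/4 = -¼*(-92554) = 46277/2 ≈ 23139.)
(U - 40863)*(C(-34, -22) + 17434) = (46277/2 - 40863)*(24 + 17434) = -35449/2*17458 = -309434321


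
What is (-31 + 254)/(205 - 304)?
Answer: -223/99 ≈ -2.2525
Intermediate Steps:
(-31 + 254)/(205 - 304) = 223/(-99) = 223*(-1/99) = -223/99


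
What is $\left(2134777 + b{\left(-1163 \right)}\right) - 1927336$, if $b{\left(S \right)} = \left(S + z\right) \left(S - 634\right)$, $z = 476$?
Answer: $1441980$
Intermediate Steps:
$b{\left(S \right)} = \left(-634 + S\right) \left(476 + S\right)$ ($b{\left(S \right)} = \left(S + 476\right) \left(S - 634\right) = \left(476 + S\right) \left(-634 + S\right) = \left(-634 + S\right) \left(476 + S\right)$)
$\left(2134777 + b{\left(-1163 \right)}\right) - 1927336 = \left(2134777 - \left(118030 - 1352569\right)\right) - 1927336 = \left(2134777 + \left(-301784 + 1352569 + 183754\right)\right) - 1927336 = \left(2134777 + 1234539\right) - 1927336 = 3369316 - 1927336 = 1441980$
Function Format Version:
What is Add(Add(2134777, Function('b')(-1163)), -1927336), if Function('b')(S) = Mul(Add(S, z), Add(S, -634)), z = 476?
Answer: 1441980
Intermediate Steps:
Function('b')(S) = Mul(Add(-634, S), Add(476, S)) (Function('b')(S) = Mul(Add(S, 476), Add(S, -634)) = Mul(Add(476, S), Add(-634, S)) = Mul(Add(-634, S), Add(476, S)))
Add(Add(2134777, Function('b')(-1163)), -1927336) = Add(Add(2134777, Add(-301784, Pow(-1163, 2), Mul(-158, -1163))), -1927336) = Add(Add(2134777, Add(-301784, 1352569, 183754)), -1927336) = Add(Add(2134777, 1234539), -1927336) = Add(3369316, -1927336) = 1441980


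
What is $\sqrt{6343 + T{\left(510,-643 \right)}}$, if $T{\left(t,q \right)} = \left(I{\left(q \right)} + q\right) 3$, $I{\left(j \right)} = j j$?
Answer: $\sqrt{1244761} \approx 1115.7$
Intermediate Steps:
$I{\left(j \right)} = j^{2}$
$T{\left(t,q \right)} = 3 q + 3 q^{2}$ ($T{\left(t,q \right)} = \left(q^{2} + q\right) 3 = \left(q + q^{2}\right) 3 = 3 q + 3 q^{2}$)
$\sqrt{6343 + T{\left(510,-643 \right)}} = \sqrt{6343 + 3 \left(-643\right) \left(1 - 643\right)} = \sqrt{6343 + 3 \left(-643\right) \left(-642\right)} = \sqrt{6343 + 1238418} = \sqrt{1244761}$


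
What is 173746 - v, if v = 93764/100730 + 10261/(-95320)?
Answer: 33364576803433/192031672 ≈ 1.7375e+5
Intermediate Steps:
v = 158079879/192031672 (v = 93764*(1/100730) + 10261*(-1/95320) = 46882/50365 - 10261/95320 = 158079879/192031672 ≈ 0.82320)
173746 - v = 173746 - 1*158079879/192031672 = 173746 - 158079879/192031672 = 33364576803433/192031672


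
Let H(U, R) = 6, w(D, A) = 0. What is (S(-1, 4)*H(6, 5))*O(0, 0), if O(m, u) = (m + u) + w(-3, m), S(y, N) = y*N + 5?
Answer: 0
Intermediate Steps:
S(y, N) = 5 + N*y (S(y, N) = N*y + 5 = 5 + N*y)
O(m, u) = m + u (O(m, u) = (m + u) + 0 = m + u)
(S(-1, 4)*H(6, 5))*O(0, 0) = ((5 + 4*(-1))*6)*(0 + 0) = ((5 - 4)*6)*0 = (1*6)*0 = 6*0 = 0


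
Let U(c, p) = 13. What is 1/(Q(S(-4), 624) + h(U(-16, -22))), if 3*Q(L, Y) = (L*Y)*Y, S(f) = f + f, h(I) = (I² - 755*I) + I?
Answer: -1/1047969 ≈ -9.5423e-7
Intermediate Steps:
h(I) = I² - 754*I
S(f) = 2*f
Q(L, Y) = L*Y²/3 (Q(L, Y) = ((L*Y)*Y)/3 = (L*Y²)/3 = L*Y²/3)
1/(Q(S(-4), 624) + h(U(-16, -22))) = 1/((⅓)*(2*(-4))*624² + 13*(-754 + 13)) = 1/((⅓)*(-8)*389376 + 13*(-741)) = 1/(-1038336 - 9633) = 1/(-1047969) = -1/1047969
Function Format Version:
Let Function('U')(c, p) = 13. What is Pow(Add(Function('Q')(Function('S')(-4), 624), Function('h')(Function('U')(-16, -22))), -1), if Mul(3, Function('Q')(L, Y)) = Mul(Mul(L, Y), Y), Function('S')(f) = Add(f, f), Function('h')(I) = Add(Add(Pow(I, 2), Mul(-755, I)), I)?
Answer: Rational(-1, 1047969) ≈ -9.5423e-7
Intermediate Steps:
Function('h')(I) = Add(Pow(I, 2), Mul(-754, I))
Function('S')(f) = Mul(2, f)
Function('Q')(L, Y) = Mul(Rational(1, 3), L, Pow(Y, 2)) (Function('Q')(L, Y) = Mul(Rational(1, 3), Mul(Mul(L, Y), Y)) = Mul(Rational(1, 3), Mul(L, Pow(Y, 2))) = Mul(Rational(1, 3), L, Pow(Y, 2)))
Pow(Add(Function('Q')(Function('S')(-4), 624), Function('h')(Function('U')(-16, -22))), -1) = Pow(Add(Mul(Rational(1, 3), Mul(2, -4), Pow(624, 2)), Mul(13, Add(-754, 13))), -1) = Pow(Add(Mul(Rational(1, 3), -8, 389376), Mul(13, -741)), -1) = Pow(Add(-1038336, -9633), -1) = Pow(-1047969, -1) = Rational(-1, 1047969)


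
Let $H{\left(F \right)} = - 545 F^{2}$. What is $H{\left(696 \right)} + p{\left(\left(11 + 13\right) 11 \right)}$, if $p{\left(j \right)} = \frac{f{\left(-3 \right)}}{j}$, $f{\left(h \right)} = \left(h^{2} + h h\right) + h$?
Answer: $- \frac{23232591355}{88} \approx -2.6401 \cdot 10^{8}$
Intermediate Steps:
$f{\left(h \right)} = h + 2 h^{2}$ ($f{\left(h \right)} = \left(h^{2} + h^{2}\right) + h = 2 h^{2} + h = h + 2 h^{2}$)
$p{\left(j \right)} = \frac{15}{j}$ ($p{\left(j \right)} = \frac{\left(-3\right) \left(1 + 2 \left(-3\right)\right)}{j} = \frac{\left(-3\right) \left(1 - 6\right)}{j} = \frac{\left(-3\right) \left(-5\right)}{j} = \frac{15}{j}$)
$H{\left(696 \right)} + p{\left(\left(11 + 13\right) 11 \right)} = - 545 \cdot 696^{2} + \frac{15}{\left(11 + 13\right) 11} = \left(-545\right) 484416 + \frac{15}{24 \cdot 11} = -264006720 + \frac{15}{264} = -264006720 + 15 \cdot \frac{1}{264} = -264006720 + \frac{5}{88} = - \frac{23232591355}{88}$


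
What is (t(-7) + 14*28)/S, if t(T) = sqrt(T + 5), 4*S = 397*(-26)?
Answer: -784/5161 - 2*I*sqrt(2)/5161 ≈ -0.15191 - 0.00054804*I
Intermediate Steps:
S = -5161/2 (S = (397*(-26))/4 = (1/4)*(-10322) = -5161/2 ≈ -2580.5)
t(T) = sqrt(5 + T)
(t(-7) + 14*28)/S = (sqrt(5 - 7) + 14*28)/(-5161/2) = (sqrt(-2) + 392)*(-2/5161) = (I*sqrt(2) + 392)*(-2/5161) = (392 + I*sqrt(2))*(-2/5161) = -784/5161 - 2*I*sqrt(2)/5161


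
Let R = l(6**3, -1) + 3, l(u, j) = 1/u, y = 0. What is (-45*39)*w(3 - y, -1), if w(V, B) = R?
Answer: -42185/8 ≈ -5273.1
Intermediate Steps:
R = 649/216 (R = 1/(6**3) + 3 = 1/216 + 3 = 649/216 ≈ 3.0046)
w(V, B) = 649/216
(-45*39)*w(3 - y, -1) = -45*39*(649/216) = -1755*649/216 = -42185/8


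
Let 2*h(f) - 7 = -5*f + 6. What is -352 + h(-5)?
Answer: -333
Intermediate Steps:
h(f) = 13/2 - 5*f/2 (h(f) = 7/2 + (-5*f + 6)/2 = 7/2 + (6 - 5*f)/2 = 7/2 + (3 - 5*f/2) = 13/2 - 5*f/2)
-352 + h(-5) = -352 + (13/2 - 5/2*(-5)) = -352 + (13/2 + 25/2) = -352 + 19 = -333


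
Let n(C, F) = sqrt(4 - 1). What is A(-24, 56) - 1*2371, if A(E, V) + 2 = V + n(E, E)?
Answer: -2317 + sqrt(3) ≈ -2315.3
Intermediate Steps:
n(C, F) = sqrt(3)
A(E, V) = -2 + V + sqrt(3) (A(E, V) = -2 + (V + sqrt(3)) = -2 + V + sqrt(3))
A(-24, 56) - 1*2371 = (-2 + 56 + sqrt(3)) - 1*2371 = (54 + sqrt(3)) - 2371 = -2317 + sqrt(3)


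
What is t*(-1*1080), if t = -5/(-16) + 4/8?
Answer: -1755/2 ≈ -877.50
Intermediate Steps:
t = 13/16 (t = -5*(-1/16) + 4*(1/8) = 5/16 + 1/2 = 13/16 ≈ 0.81250)
t*(-1*1080) = 13*(-1*1080)/16 = (13/16)*(-1080) = -1755/2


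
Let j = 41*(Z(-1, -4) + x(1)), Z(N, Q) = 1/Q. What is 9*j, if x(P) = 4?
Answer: 5535/4 ≈ 1383.8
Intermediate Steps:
j = 615/4 (j = 41*(1/(-4) + 4) = 41*(-¼ + 4) = 41*(15/4) = 615/4 ≈ 153.75)
9*j = 9*(615/4) = 5535/4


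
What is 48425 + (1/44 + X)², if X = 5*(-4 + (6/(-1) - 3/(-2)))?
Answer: 97243961/1936 ≈ 50229.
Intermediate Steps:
X = -85/2 (X = 5*(-4 + (6*(-1) - 3*(-½))) = 5*(-4 + (-6 + 3/2)) = 5*(-4 - 9/2) = 5*(-17/2) = -85/2 ≈ -42.500)
48425 + (1/44 + X)² = 48425 + (1/44 - 85/2)² = 48425 + (-1869/44)² = 48425 + 3493161/1936 = 97243961/1936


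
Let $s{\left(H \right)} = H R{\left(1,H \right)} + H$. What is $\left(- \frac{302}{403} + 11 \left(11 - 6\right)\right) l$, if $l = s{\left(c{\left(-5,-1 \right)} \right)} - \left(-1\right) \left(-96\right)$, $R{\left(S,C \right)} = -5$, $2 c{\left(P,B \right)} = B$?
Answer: $- \frac{2055122}{403} \approx -5099.6$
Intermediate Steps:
$c{\left(P,B \right)} = \frac{B}{2}$
$s{\left(H \right)} = - 4 H$ ($s{\left(H \right)} = H \left(-5\right) + H = - 5 H + H = - 4 H$)
$l = -94$ ($l = - 4 \cdot \frac{1}{2} \left(-1\right) - \left(-1\right) \left(-96\right) = \left(-4\right) \left(- \frac{1}{2}\right) - 96 = 2 - 96 = -94$)
$\left(- \frac{302}{403} + 11 \left(11 - 6\right)\right) l = \left(- \frac{302}{403} + 11 \left(11 - 6\right)\right) \left(-94\right) = \left(\left(-302\right) \frac{1}{403} + 11 \cdot 5\right) \left(-94\right) = \left(- \frac{302}{403} + 55\right) \left(-94\right) = \frac{21863}{403} \left(-94\right) = - \frac{2055122}{403}$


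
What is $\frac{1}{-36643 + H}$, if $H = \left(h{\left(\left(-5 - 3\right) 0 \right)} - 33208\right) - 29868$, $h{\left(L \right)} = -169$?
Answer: $- \frac{1}{99888} \approx -1.0011 \cdot 10^{-5}$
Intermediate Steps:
$H = -63245$ ($H = \left(-169 - 33208\right) - 29868 = -33377 - 29868 = -63245$)
$\frac{1}{-36643 + H} = \frac{1}{-36643 - 63245} = \frac{1}{-99888} = - \frac{1}{99888}$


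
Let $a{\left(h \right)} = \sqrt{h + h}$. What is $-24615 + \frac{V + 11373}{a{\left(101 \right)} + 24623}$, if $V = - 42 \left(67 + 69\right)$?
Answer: $- \frac{292622282202}{11888077} - \frac{111 \sqrt{202}}{11888077} \approx -24615.0$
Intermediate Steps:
$a{\left(h \right)} = \sqrt{2} \sqrt{h}$ ($a{\left(h \right)} = \sqrt{2 h} = \sqrt{2} \sqrt{h}$)
$V = -5712$ ($V = \left(-42\right) 136 = -5712$)
$-24615 + \frac{V + 11373}{a{\left(101 \right)} + 24623} = -24615 + \frac{-5712 + 11373}{\sqrt{2} \sqrt{101} + 24623} = -24615 + \frac{5661}{\sqrt{202} + 24623} = -24615 + \frac{5661}{24623 + \sqrt{202}}$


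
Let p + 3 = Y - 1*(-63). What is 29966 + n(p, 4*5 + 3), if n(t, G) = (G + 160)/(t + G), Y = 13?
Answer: 958973/32 ≈ 29968.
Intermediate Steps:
p = 73 (p = -3 + (13 - 1*(-63)) = -3 + (13 + 63) = -3 + 76 = 73)
n(t, G) = (160 + G)/(G + t)
29966 + n(p, 4*5 + 3) = 29966 + (160 + (4*5 + 3))/((4*5 + 3) + 73) = 29966 + (160 + (20 + 3))/((20 + 3) + 73) = 29966 + (160 + 23)/(23 + 73) = 29966 + 183/96 = 29966 + (1/96)*183 = 29966 + 61/32 = 958973/32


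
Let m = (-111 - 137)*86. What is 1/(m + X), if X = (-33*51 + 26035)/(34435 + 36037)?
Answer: -8809/187875308 ≈ -4.6887e-5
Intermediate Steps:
m = -21328 (m = -248*86 = -21328)
X = 3044/8809 (X = (-1683 + 26035)/70472 = 24352*(1/70472) = 3044/8809 ≈ 0.34556)
1/(m + X) = 1/(-21328 + 3044/8809) = 1/(-187875308/8809) = -8809/187875308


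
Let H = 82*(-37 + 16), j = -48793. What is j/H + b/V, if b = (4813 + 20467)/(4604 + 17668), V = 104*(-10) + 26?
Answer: 2869500551/101274264 ≈ 28.334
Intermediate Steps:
V = -1014 (V = -1040 + 26 = -1014)
b = 395/348 (b = 25280/22272 = 25280*(1/22272) = 395/348 ≈ 1.1351)
H = -1722 (H = 82*(-21) = -1722)
j/H + b/V = -48793/(-1722) + (395/348)/(-1014) = -48793*(-1/1722) + (395/348)*(-1/1014) = 48793/1722 - 395/352872 = 2869500551/101274264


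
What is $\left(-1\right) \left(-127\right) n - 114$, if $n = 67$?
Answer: $8395$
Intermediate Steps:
$\left(-1\right) \left(-127\right) n - 114 = \left(-1\right) \left(-127\right) 67 - 114 = 127 \cdot 67 - 114 = 8509 - 114 = 8395$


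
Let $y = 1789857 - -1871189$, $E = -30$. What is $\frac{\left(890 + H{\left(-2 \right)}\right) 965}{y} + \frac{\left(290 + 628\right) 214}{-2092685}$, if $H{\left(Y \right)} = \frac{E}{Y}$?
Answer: $\frac{1108374318833}{7661416048510} \approx 0.14467$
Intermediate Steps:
$y = 3661046$ ($y = 1789857 + 1871189 = 3661046$)
$H{\left(Y \right)} = - \frac{30}{Y}$
$\frac{\left(890 + H{\left(-2 \right)}\right) 965}{y} + \frac{\left(290 + 628\right) 214}{-2092685} = \frac{\left(890 - \frac{30}{-2}\right) 965}{3661046} + \frac{\left(290 + 628\right) 214}{-2092685} = \left(890 - -15\right) 965 \cdot \frac{1}{3661046} + 918 \cdot 214 \left(- \frac{1}{2092685}\right) = \left(890 + 15\right) 965 \cdot \frac{1}{3661046} + 196452 \left(- \frac{1}{2092685}\right) = 905 \cdot 965 \cdot \frac{1}{3661046} - \frac{196452}{2092685} = 873325 \cdot \frac{1}{3661046} - \frac{196452}{2092685} = \frac{873325}{3661046} - \frac{196452}{2092685} = \frac{1108374318833}{7661416048510}$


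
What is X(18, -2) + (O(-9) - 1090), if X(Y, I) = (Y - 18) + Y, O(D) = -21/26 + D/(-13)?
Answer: -27875/26 ≈ -1072.1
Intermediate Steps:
O(D) = -21/26 - D/13 (O(D) = -21*1/26 + D*(-1/13) = -21/26 - D/13)
X(Y, I) = -18 + 2*Y (X(Y, I) = (-18 + Y) + Y = -18 + 2*Y)
X(18, -2) + (O(-9) - 1090) = (-18 + 2*18) + ((-21/26 - 1/13*(-9)) - 1090) = (-18 + 36) + ((-21/26 + 9/13) - 1090) = 18 + (-3/26 - 1090) = 18 - 28343/26 = -27875/26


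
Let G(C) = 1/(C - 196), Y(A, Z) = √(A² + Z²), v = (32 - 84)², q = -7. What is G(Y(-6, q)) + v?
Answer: 103646828/38331 - √85/38331 ≈ 2704.0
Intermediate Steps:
v = 2704 (v = (-52)² = 2704)
G(C) = 1/(-196 + C)
G(Y(-6, q)) + v = 1/(-196 + √((-6)² + (-7)²)) + 2704 = 1/(-196 + √(36 + 49)) + 2704 = 1/(-196 + √85) + 2704 = 2704 + 1/(-196 + √85)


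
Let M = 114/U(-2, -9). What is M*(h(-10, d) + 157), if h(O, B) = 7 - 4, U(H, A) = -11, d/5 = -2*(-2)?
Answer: -18240/11 ≈ -1658.2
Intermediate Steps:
d = 20 (d = 5*(-2*(-2)) = 5*4 = 20)
M = -114/11 (M = 114/(-11) = 114*(-1/11) = -114/11 ≈ -10.364)
h(O, B) = 3
M*(h(-10, d) + 157) = -114*(3 + 157)/11 = -114/11*160 = -18240/11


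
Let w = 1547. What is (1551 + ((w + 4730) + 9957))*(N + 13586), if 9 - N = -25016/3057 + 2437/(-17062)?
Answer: 12618982915692335/52158534 ≈ 2.4194e+8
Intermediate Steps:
N = 903699707/52158534 (N = 9 - (-25016/3057 + 2437/(-17062)) = 9 - (-25016*1/3057 + 2437*(-1/17062)) = 9 - (-25016/3057 - 2437/17062) = 9 - 1*(-434272901/52158534) = 9 + 434272901/52158534 = 903699707/52158534 ≈ 17.326)
(1551 + ((w + 4730) + 9957))*(N + 13586) = (1551 + ((1547 + 4730) + 9957))*(903699707/52158534 + 13586) = (1551 + (6277 + 9957))*(709529542631/52158534) = (1551 + 16234)*(709529542631/52158534) = 17785*(709529542631/52158534) = 12618982915692335/52158534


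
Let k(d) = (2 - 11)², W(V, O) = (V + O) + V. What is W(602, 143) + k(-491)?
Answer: 1428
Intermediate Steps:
W(V, O) = O + 2*V (W(V, O) = (O + V) + V = O + 2*V)
k(d) = 81 (k(d) = (-9)² = 81)
W(602, 143) + k(-491) = (143 + 2*602) + 81 = (143 + 1204) + 81 = 1347 + 81 = 1428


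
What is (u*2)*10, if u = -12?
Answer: -240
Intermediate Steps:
(u*2)*10 = -12*2*10 = -24*10 = -240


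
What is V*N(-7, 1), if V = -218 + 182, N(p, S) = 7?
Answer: -252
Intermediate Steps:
V = -36
V*N(-7, 1) = -36*7 = -252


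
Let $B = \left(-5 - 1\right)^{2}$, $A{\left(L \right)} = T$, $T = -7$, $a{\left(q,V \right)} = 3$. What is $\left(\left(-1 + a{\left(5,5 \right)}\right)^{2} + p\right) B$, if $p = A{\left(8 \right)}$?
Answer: $-108$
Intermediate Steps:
$A{\left(L \right)} = -7$
$p = -7$
$B = 36$ ($B = \left(-6\right)^{2} = 36$)
$\left(\left(-1 + a{\left(5,5 \right)}\right)^{2} + p\right) B = \left(\left(-1 + 3\right)^{2} - 7\right) 36 = \left(2^{2} - 7\right) 36 = \left(4 - 7\right) 36 = \left(-3\right) 36 = -108$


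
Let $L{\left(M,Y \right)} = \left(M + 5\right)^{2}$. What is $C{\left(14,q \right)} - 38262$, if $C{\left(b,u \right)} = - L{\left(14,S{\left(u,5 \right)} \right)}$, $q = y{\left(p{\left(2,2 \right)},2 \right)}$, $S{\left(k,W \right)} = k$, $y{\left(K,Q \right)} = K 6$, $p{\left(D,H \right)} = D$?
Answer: $-38623$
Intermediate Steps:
$y{\left(K,Q \right)} = 6 K$
$q = 12$ ($q = 6 \cdot 2 = 12$)
$L{\left(M,Y \right)} = \left(5 + M\right)^{2}$
$C{\left(b,u \right)} = -361$ ($C{\left(b,u \right)} = - \left(5 + 14\right)^{2} = - 19^{2} = \left(-1\right) 361 = -361$)
$C{\left(14,q \right)} - 38262 = -361 - 38262 = -38623$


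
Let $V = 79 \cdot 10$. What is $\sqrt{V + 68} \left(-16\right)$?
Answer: $- 16 \sqrt{858} \approx -468.67$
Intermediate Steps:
$V = 790$
$\sqrt{V + 68} \left(-16\right) = \sqrt{790 + 68} \left(-16\right) = \sqrt{858} \left(-16\right) = - 16 \sqrt{858}$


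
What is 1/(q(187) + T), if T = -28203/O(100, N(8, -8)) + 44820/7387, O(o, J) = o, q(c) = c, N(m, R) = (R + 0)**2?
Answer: -8900/791767 ≈ -0.011241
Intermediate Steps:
N(m, R) = R**2
T = -2456067/8900 (T = -28203/100 + 44820/7387 = -28203*1/100 + 44820*(1/7387) = -28203/100 + 540/89 = -2456067/8900 ≈ -275.96)
1/(q(187) + T) = 1/(187 - 2456067/8900) = 1/(-791767/8900) = -8900/791767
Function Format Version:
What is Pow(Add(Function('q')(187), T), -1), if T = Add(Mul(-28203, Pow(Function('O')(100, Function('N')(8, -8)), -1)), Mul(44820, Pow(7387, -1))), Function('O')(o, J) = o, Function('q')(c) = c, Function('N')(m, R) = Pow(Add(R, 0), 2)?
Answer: Rational(-8900, 791767) ≈ -0.011241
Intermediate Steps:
Function('N')(m, R) = Pow(R, 2)
T = Rational(-2456067, 8900) (T = Add(Mul(-28203, Pow(100, -1)), Mul(44820, Pow(7387, -1))) = Add(Mul(-28203, Rational(1, 100)), Mul(44820, Rational(1, 7387))) = Add(Rational(-28203, 100), Rational(540, 89)) = Rational(-2456067, 8900) ≈ -275.96)
Pow(Add(Function('q')(187), T), -1) = Pow(Add(187, Rational(-2456067, 8900)), -1) = Pow(Rational(-791767, 8900), -1) = Rational(-8900, 791767)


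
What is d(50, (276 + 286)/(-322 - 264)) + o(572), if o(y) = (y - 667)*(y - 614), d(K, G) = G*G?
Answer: 342616471/85849 ≈ 3990.9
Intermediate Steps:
d(K, G) = G²
o(y) = (-667 + y)*(-614 + y)
d(50, (276 + 286)/(-322 - 264)) + o(572) = ((276 + 286)/(-322 - 264))² + (409538 + 572² - 1281*572) = (562/(-586))² + (409538 + 327184 - 732732) = (562*(-1/586))² + 3990 = (-281/293)² + 3990 = 78961/85849 + 3990 = 342616471/85849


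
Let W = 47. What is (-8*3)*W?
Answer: -1128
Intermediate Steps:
(-8*3)*W = -8*3*47 = -24*47 = -1128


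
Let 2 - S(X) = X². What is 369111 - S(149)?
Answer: 391310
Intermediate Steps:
S(X) = 2 - X²
369111 - S(149) = 369111 - (2 - 1*149²) = 369111 - (2 - 1*22201) = 369111 - (2 - 22201) = 369111 - 1*(-22199) = 369111 + 22199 = 391310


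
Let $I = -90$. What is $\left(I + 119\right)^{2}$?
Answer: $841$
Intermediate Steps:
$\left(I + 119\right)^{2} = \left(-90 + 119\right)^{2} = 29^{2} = 841$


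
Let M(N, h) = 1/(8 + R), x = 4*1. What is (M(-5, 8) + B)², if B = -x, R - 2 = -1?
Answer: 1225/81 ≈ 15.123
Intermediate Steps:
R = 1 (R = 2 - 1 = 1)
x = 4
M(N, h) = ⅑ (M(N, h) = 1/(8 + 1) = 1/9 = ⅑)
B = -4 (B = -1*4 = -4)
(M(-5, 8) + B)² = (⅑ - 4)² = (-35/9)² = 1225/81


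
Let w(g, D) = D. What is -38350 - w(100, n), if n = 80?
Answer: -38430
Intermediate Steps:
-38350 - w(100, n) = -38350 - 1*80 = -38350 - 80 = -38430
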